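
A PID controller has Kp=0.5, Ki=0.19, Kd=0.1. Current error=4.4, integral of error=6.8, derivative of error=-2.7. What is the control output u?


u = Kp*e + Ki*int(e) + Kd*de/dt
= 0.5*4.4 + 0.19*6.8 + 0.1*(-2.7)
= 2.2 + 1.292 + -0.27
= 3.222


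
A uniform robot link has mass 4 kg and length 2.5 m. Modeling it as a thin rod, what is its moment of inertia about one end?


I = (1/3) * m * L^2
= (1/3) * 4 * 2.5^2
= 0.333333 * 4 * 6.25
= 8.3333 kg*m^2


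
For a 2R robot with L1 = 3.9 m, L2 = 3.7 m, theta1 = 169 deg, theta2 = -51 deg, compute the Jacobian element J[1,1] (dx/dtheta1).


J[1,1] = -L1*sin(t1) - L2*sin(t1+t2)
= -3.9*sin(169) - 3.7*sin(118)
= -4.0111


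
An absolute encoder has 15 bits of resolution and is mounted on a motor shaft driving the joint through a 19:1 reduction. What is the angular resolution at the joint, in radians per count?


counts = 2^15 = 32768
effective counts at joint = 32768 * 19 = 622592
resolution = 2*pi / 622592
= 1.0092e-05 rad/count


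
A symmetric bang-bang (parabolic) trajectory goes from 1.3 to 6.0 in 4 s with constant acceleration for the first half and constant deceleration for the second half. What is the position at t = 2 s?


Symmetric rest-to-rest: each phase covers (pf-p0)/2 in time T/2. 0.5*a*(T/2)^2 = (pf-p0)/2 => a = 4*(pf-p0)/T^2
a = 4*(6.0-1.3)/4^2 = 1.175
t = 2 is in the acceleration phase (t <= T/2).
p = p0 + 0.5*a*t^2 = 1.3 + 0.5*1.175*2^2
= 3.65


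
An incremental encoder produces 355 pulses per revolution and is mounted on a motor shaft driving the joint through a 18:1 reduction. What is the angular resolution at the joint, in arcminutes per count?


counts per rev = 355
effective counts at joint = 355 * 18 = 6390
resolution = 360*60 / 6390
= 3.3803 arcmin/count


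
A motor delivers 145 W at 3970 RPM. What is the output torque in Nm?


omega = 3970 * 2*pi/60 = 415.7374 rad/s
tau = P / omega = 145 / 415.7374
= 0.3488 Nm


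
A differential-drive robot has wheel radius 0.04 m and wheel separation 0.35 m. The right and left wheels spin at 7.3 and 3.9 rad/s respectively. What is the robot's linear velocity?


vR = r*wR = 0.04*7.3 = 0.292 m/s
vL = r*wL = 0.04*3.9 = 0.156 m/s
v = (vR+vL)/2 = 0.224 m/s
omega = (vR-vL)/L = 0.3886 rad/s
linear velocity = 0.224 m/s


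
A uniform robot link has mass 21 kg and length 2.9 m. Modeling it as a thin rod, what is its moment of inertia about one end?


I = (1/3) * m * L^2
= (1/3) * 21 * 2.9^2
= 0.333333 * 21 * 8.41
= 58.87 kg*m^2


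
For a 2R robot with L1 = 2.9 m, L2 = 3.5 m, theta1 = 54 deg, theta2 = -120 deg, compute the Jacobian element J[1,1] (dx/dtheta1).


J[1,1] = -L1*sin(t1) - L2*sin(t1+t2)
= -2.9*sin(54) - 3.5*sin(-66)
= 0.8513


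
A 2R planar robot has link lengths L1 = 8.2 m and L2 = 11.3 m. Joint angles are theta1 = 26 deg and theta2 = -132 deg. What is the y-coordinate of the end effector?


Convert angles to radians: theta1 = 0.4538, theta2 = -2.3038
y = L1*sin(theta1) + L2*sin(theta1+theta2)
y = 3.5946 + -10.8623
y = -7.2676


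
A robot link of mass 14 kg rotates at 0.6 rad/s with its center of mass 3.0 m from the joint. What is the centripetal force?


F = m * omega^2 * r
= 14 * 0.6^2 * 3.0
= 14 * 0.36 * 3.0
= 15.12 N


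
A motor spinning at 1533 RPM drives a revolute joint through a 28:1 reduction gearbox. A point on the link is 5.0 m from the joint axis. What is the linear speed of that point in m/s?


omega_motor = 1533 * 2*pi/60 = 160.5354 rad/s
omega_joint = omega_motor / 28 = 5.7334 rad/s
v = omega_joint * r = 5.7334 * 5.0
= 28.667 m/s


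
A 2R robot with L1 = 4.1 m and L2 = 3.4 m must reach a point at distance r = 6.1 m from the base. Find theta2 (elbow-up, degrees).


cos(theta2) = (r^2 - L1^2 - L2^2) / (2*L1*L2)
cos(theta2) = (37.21 - 16.81 - 11.56) / 27.88
cos(theta2) = 0.317073
theta2 = 71.514 degrees


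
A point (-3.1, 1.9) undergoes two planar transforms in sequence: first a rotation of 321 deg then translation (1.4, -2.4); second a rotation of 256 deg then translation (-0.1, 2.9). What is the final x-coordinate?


After transform 1:
x1 = cos(321)*-3.1 - sin(321)*1.9 + 1.4 = 0.1866
y1 = sin(321)*-3.1 + cos(321)*1.9 + -2.4 = 1.0275
After transform 2:
x2 = cos(256)*0.1866 - sin(256)*1.0275 + -0.1
= 0.8518


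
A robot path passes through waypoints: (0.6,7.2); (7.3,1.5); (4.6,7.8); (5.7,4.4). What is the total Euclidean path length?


Segment lengths:
  seg1 = sqrt((6.7)^2 + (-5.7)^2) = 8.7966
  seg2 = sqrt((-2.7)^2 + (6.3)^2) = 6.8542
  seg3 = sqrt((1.1)^2 + (-3.4)^2) = 3.5735
Total = 19.2243


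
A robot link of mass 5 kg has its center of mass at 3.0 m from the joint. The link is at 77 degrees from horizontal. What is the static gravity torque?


tau = m*g*L*cos(angle)
= 5 * 9.81 * 3.0 * cos(77 deg)
= 5 * 9.81 * 3.0 * 0.225
= 33.1015 Nm


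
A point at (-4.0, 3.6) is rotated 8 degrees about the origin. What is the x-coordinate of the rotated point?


x' = x*cos(theta) - y*sin(theta)
cos(8 deg) = 0.9903, sin(8 deg) = 0.1392
x' = -4.0 * 0.9903 - 3.6 * 0.1392
= -3.9611 - 0.501
= -4.4621


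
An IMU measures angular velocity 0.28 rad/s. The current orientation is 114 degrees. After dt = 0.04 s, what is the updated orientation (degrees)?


delta_theta = w * dt = 0.28 * 0.04 = 0.0112 rad
= 0.6417 deg
theta_new = 114 + 0.6417 = 114.6417 deg


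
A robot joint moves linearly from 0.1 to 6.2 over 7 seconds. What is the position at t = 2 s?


s = t/T = 2/7 = 0.2857
p(t) = p0 + (pf-p0)*s
= 0.1 + (6.2 - 0.1) * 0.2857
= 1.8429


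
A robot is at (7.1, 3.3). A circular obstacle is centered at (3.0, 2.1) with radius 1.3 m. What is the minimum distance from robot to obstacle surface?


center_dist = sqrt((7.1-3.0)^2 + (3.3-2.1)^2)
= sqrt(16.81 + 1.44)
= 4.272
min_dist = center_dist - radius = 4.272 - 1.3 = 2.972 m


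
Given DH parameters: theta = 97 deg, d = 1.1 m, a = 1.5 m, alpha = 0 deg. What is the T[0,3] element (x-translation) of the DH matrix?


T[0,3] = a * cos(theta)
= 1.5 * cos(97 deg)
= 1.5 * -0.1219
= -0.1828


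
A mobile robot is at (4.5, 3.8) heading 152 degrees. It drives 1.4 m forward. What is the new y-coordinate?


y_new = y0 + d*sin(theta)
= 3.8 + 1.4*sin(152)
= 3.8 + 0.6573
= 4.4573


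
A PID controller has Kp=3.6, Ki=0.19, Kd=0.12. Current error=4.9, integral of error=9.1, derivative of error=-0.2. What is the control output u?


u = Kp*e + Ki*int(e) + Kd*de/dt
= 3.6*4.9 + 0.19*9.1 + 0.12*(-0.2)
= 17.64 + 1.729 + -0.024
= 19.345


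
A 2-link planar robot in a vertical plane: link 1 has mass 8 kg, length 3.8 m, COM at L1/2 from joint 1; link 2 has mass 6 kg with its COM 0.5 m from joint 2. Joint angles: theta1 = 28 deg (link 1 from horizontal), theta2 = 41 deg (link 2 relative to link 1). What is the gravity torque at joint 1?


Horizontal distance from joint 1 to link-1 COM:
  x_c1 = (L1/2)*cos(t1) = 1.9 * 0.8829 = 1.6776 m
Horizontal distance from joint 1 to link-2 COM:
  x_c2 = L1*cos(t1) + Lc2*cos(t1+t2)
       = 3.8*0.8829 + 0.5*0.3584 = 3.5344 m
tau1 = m1*g*x_c1 + m2*g*x_c2
     = 8*9.81*1.6776 + 6*9.81*3.5344
     = 131.6581 + 208.0339
     = 339.692 Nm


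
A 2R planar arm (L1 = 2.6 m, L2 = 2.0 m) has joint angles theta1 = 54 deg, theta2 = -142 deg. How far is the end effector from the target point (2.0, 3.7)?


End effector via forward kinematics:
x = L1*cos(t1) + L2*cos(t1+t2) = 1.598
y = L1*sin(t1) + L2*sin(t1+t2) = 0.1047
Distance to target:
d = sqrt((2.0 - 1.598)^2 + (3.7 - 0.1047)^2)
= sqrt(0.1616 + 12.9265)
= 3.6177 m


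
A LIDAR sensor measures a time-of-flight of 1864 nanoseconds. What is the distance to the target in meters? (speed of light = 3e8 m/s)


tof = 1864 ns = 1.864e-06 s
dist = c * tof / 2
= 3e8 * 1.864e-06 / 2
= 279.6 m


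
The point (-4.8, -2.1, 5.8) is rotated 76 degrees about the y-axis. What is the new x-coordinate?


Rotation about y-axis: x' = x*cos(theta) + z*sin(theta)
= -4.8 * 0.2419 + 5.8 * 0.9703
= 4.4665


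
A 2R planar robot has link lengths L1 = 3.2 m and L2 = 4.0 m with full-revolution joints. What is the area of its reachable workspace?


r_max = L1 + L2 = 7.2 m
r_min = |L1 - L2| = 0.8 m
Area = pi*(r_max^2 - r_min^2)
= pi*(51.84 - 0.64)
= pi * 51.2
= 160.8495 m^2


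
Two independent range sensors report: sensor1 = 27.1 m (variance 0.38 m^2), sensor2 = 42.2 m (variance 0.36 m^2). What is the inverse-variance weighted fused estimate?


w1 = (1/var1) / (1/var1 + 1/var2)
   = 2.6316 / (2.6316 + 2.7778) = 0.4865
w2 = 1 - w1 = 0.5135
fused = w1*s1 + w2*s2 = 13.1838 + 21.6703
= 34.8541 m


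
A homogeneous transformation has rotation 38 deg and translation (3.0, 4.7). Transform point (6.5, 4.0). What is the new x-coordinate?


x' = cos(theta)*px - sin(theta)*py + tx
= 0.788*6.5 - 0.6157*4.0 + 3.0
= 5.6594


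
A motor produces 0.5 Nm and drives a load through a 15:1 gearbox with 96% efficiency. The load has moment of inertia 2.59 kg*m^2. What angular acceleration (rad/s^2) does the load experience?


tau_out = tau_motor * N * eta
= 0.5 * 15 * 0.96 = 7.2 Nm
alpha = tau_out / I = 7.2 / 2.59
= 2.7799 rad/s^2


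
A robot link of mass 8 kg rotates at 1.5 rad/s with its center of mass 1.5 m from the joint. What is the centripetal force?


F = m * omega^2 * r
= 8 * 1.5^2 * 1.5
= 8 * 2.25 * 1.5
= 27.0 N


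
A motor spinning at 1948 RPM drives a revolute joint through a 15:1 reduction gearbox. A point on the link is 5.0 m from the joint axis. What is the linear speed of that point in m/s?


omega_motor = 1948 * 2*pi/60 = 203.9941 rad/s
omega_joint = omega_motor / 15 = 13.5996 rad/s
v = omega_joint * r = 13.5996 * 5.0
= 67.998 m/s


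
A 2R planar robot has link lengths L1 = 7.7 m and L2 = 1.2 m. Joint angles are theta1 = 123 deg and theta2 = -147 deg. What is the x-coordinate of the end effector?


Convert angles to radians: theta1 = 2.1468, theta2 = -2.5656
x = L1*cos(theta1) + L2*cos(theta1+theta2)
x = -4.1937 + 1.0963
x = -3.0975


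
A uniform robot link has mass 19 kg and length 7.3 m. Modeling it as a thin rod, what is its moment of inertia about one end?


I = (1/3) * m * L^2
= (1/3) * 19 * 7.3^2
= 0.333333 * 19 * 53.29
= 337.5033 kg*m^2


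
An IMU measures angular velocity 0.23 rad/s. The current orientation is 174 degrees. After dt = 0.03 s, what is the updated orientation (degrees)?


delta_theta = w * dt = 0.23 * 0.03 = 0.0069 rad
= 0.3953 deg
theta_new = 174 + 0.3953 = 174.3953 deg


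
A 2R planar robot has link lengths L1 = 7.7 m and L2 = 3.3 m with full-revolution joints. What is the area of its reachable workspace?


r_max = L1 + L2 = 11.0 m
r_min = |L1 - L2| = 4.4 m
Area = pi*(r_max^2 - r_min^2)
= pi*(121.0 - 19.36)
= pi * 101.64
= 319.3115 m^2


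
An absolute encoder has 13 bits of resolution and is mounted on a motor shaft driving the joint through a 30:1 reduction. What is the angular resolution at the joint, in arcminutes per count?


counts = 2^13 = 8192
effective counts at joint = 8192 * 30 = 245760
resolution = 360*60 / 245760
= 0.0879 arcmin/count


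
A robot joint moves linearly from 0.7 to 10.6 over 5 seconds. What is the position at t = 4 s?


s = t/T = 4/5 = 0.8
p(t) = p0 + (pf-p0)*s
= 0.7 + (10.6 - 0.7) * 0.8
= 8.62


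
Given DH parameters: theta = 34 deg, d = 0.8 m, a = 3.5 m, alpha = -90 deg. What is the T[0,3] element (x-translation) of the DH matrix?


T[0,3] = a * cos(theta)
= 3.5 * cos(34 deg)
= 3.5 * 0.829
= 2.9016


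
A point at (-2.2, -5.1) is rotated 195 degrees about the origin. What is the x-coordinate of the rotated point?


x' = x*cos(theta) - y*sin(theta)
cos(195 deg) = -0.9659, sin(195 deg) = -0.2588
x' = -2.2 * -0.9659 - -5.1 * -0.2588
= 2.125 - 1.32
= 0.8051


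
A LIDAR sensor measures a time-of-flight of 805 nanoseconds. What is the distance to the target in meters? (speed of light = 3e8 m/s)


tof = 805 ns = 8.05e-07 s
dist = c * tof / 2
= 3e8 * 8.05e-07 / 2
= 120.75 m


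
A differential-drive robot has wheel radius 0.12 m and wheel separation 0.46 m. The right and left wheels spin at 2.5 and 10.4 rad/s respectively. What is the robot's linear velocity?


vR = r*wR = 0.12*2.5 = 0.3 m/s
vL = r*wL = 0.12*10.4 = 1.248 m/s
v = (vR+vL)/2 = 0.774 m/s
omega = (vR-vL)/L = -2.0609 rad/s
linear velocity = 0.774 m/s


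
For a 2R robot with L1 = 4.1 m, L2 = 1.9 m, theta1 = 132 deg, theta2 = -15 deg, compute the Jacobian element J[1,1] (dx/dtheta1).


J[1,1] = -L1*sin(t1) - L2*sin(t1+t2)
= -4.1*sin(132) - 1.9*sin(117)
= -4.7398


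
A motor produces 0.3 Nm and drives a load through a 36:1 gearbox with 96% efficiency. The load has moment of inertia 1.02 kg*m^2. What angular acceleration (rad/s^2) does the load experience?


tau_out = tau_motor * N * eta
= 0.3 * 36 * 0.96 = 10.368 Nm
alpha = tau_out / I = 10.368 / 1.02
= 10.1647 rad/s^2


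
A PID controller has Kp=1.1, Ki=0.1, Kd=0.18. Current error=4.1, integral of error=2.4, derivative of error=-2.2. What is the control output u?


u = Kp*e + Ki*int(e) + Kd*de/dt
= 1.1*4.1 + 0.1*2.4 + 0.18*(-2.2)
= 4.51 + 0.24 + -0.396
= 4.354


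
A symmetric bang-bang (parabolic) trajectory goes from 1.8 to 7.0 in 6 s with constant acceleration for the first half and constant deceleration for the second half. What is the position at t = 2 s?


Symmetric rest-to-rest: each phase covers (pf-p0)/2 in time T/2. 0.5*a*(T/2)^2 = (pf-p0)/2 => a = 4*(pf-p0)/T^2
a = 4*(7.0-1.8)/6^2 = 0.5778
t = 2 is in the acceleration phase (t <= T/2).
p = p0 + 0.5*a*t^2 = 1.8 + 0.5*0.5778*2^2
= 2.9556


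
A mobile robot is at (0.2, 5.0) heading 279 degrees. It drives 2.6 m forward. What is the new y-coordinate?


y_new = y0 + d*sin(theta)
= 5.0 + 2.6*sin(279)
= 5.0 + -2.568
= 2.432


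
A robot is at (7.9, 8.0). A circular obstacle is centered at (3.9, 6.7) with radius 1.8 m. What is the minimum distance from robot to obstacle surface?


center_dist = sqrt((7.9-3.9)^2 + (8.0-6.7)^2)
= sqrt(16.0 + 1.69)
= 4.2059
min_dist = center_dist - radius = 4.2059 - 1.8 = 2.4059 m


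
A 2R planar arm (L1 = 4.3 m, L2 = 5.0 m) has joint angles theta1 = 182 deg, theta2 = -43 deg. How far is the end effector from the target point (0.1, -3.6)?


End effector via forward kinematics:
x = L1*cos(t1) + L2*cos(t1+t2) = -8.0709
y = L1*sin(t1) + L2*sin(t1+t2) = 3.1302
Distance to target:
d = sqrt((0.1 - -8.0709)^2 + (-3.6 - 3.1302)^2)
= sqrt(66.7641 + 45.296)
= 10.5858 m


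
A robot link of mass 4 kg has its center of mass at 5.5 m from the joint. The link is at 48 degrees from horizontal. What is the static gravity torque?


tau = m*g*L*cos(angle)
= 4 * 9.81 * 5.5 * cos(48 deg)
= 4 * 9.81 * 5.5 * 0.6691
= 144.4118 Nm


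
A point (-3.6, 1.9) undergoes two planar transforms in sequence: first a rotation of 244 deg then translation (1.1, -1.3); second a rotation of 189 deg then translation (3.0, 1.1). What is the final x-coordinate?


After transform 1:
x1 = cos(244)*-3.6 - sin(244)*1.9 + 1.1 = 4.3858
y1 = sin(244)*-3.6 + cos(244)*1.9 + -1.3 = 1.1028
After transform 2:
x2 = cos(189)*4.3858 - sin(189)*1.1028 + 3.0
= -1.1593


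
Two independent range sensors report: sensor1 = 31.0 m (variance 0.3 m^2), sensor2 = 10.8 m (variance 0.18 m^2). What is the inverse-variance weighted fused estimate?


w1 = (1/var1) / (1/var1 + 1/var2)
   = 3.3333 / (3.3333 + 5.5556) = 0.375
w2 = 1 - w1 = 0.625
fused = w1*s1 + w2*s2 = 11.625 + 6.75
= 18.375 m


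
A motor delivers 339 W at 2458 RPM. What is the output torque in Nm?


omega = 2458 * 2*pi/60 = 257.4012 rad/s
tau = P / omega = 339 / 257.4012
= 1.317 Nm


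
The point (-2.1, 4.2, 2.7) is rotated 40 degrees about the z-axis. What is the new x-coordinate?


Rotation about z-axis: x' = x*cos(theta) - y*sin(theta)
= -2.1 * 0.766 - 4.2 * 0.6428
= -4.3084


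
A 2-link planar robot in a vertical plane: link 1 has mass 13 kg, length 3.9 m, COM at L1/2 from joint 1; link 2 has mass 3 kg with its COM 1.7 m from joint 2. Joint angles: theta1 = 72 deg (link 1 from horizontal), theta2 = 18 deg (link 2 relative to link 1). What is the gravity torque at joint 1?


Horizontal distance from joint 1 to link-1 COM:
  x_c1 = (L1/2)*cos(t1) = 1.95 * 0.309 = 0.6026 m
Horizontal distance from joint 1 to link-2 COM:
  x_c2 = L1*cos(t1) + Lc2*cos(t1+t2)
       = 3.9*0.309 + 1.7*0.0 = 1.2052 m
tau1 = m1*g*x_c1 + m2*g*x_c2
     = 13*9.81*0.6026 + 3*9.81*1.2052
     = 76.8474 + 35.468
     = 112.3155 Nm


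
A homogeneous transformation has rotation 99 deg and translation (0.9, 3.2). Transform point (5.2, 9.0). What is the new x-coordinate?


x' = cos(theta)*px - sin(theta)*py + tx
= -0.1564*5.2 - 0.9877*9.0 + 0.9
= -8.8027


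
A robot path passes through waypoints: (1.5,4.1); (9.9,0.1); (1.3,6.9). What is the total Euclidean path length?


Segment lengths:
  seg1 = sqrt((8.4)^2 + (-4.0)^2) = 9.3038
  seg2 = sqrt((-8.6)^2 + (6.8)^2) = 10.9636
Total = 20.2673


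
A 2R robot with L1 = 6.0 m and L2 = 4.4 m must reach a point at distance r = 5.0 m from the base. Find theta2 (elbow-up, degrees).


cos(theta2) = (r^2 - L1^2 - L2^2) / (2*L1*L2)
cos(theta2) = (25.0 - 36.0 - 19.36) / 52.8
cos(theta2) = -0.575
theta2 = 125.0996 degrees


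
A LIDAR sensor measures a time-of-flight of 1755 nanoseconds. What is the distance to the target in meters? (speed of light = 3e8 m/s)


tof = 1755 ns = 1.755e-06 s
dist = c * tof / 2
= 3e8 * 1.755e-06 / 2
= 263.25 m


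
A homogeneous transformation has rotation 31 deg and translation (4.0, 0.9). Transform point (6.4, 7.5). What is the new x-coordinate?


x' = cos(theta)*px - sin(theta)*py + tx
= 0.8572*6.4 - 0.515*7.5 + 4.0
= 5.6231


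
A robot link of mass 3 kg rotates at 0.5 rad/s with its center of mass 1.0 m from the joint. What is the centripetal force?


F = m * omega^2 * r
= 3 * 0.5^2 * 1.0
= 3 * 0.25 * 1.0
= 0.75 N


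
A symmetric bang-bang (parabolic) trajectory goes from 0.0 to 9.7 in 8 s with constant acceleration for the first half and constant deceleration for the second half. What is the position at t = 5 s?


Symmetric rest-to-rest: each phase covers (pf-p0)/2 in time T/2. 0.5*a*(T/2)^2 = (pf-p0)/2 => a = 4*(pf-p0)/T^2
a = 4*(9.7-0.0)/8^2 = 0.6062
t = 5 is in the deceleration phase (t > T/2).
p = pf - 0.5*a*(T-t)^2 = 9.7 - 0.5*0.6062*3^2
= 6.9719


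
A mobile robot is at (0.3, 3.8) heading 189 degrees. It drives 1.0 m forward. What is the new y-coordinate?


y_new = y0 + d*sin(theta)
= 3.8 + 1.0*sin(189)
= 3.8 + -0.1564
= 3.6436


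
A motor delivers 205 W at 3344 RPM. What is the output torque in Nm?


omega = 3344 * 2*pi/60 = 350.1829 rad/s
tau = P / omega = 205 / 350.1829
= 0.5854 Nm


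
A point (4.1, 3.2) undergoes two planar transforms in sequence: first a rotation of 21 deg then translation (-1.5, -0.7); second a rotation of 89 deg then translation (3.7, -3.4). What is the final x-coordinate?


After transform 1:
x1 = cos(21)*4.1 - sin(21)*3.2 + -1.5 = 1.1809
y1 = sin(21)*4.1 + cos(21)*3.2 + -0.7 = 3.7568
After transform 2:
x2 = cos(89)*1.1809 - sin(89)*3.7568 + 3.7
= -0.0356


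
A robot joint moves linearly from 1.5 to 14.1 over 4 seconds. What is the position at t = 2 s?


s = t/T = 2/4 = 0.5
p(t) = p0 + (pf-p0)*s
= 1.5 + (14.1 - 1.5) * 0.5
= 7.8


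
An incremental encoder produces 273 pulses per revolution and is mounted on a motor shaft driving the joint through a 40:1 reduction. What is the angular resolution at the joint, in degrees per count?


counts per rev = 273
effective counts at joint = 273 * 40 = 10920
resolution = 360 / 10920
= 0.033 deg/count


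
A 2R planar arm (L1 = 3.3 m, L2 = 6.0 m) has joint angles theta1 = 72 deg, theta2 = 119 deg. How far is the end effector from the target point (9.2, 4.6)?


End effector via forward kinematics:
x = L1*cos(t1) + L2*cos(t1+t2) = -4.87
y = L1*sin(t1) + L2*sin(t1+t2) = 1.9936
Distance to target:
d = sqrt((9.2 - -4.87)^2 + (4.6 - 1.9936)^2)
= sqrt(197.9651 + 6.7932)
= 14.3094 m


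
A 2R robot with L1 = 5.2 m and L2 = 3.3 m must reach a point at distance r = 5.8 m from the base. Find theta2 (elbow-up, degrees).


cos(theta2) = (r^2 - L1^2 - L2^2) / (2*L1*L2)
cos(theta2) = (33.64 - 27.04 - 10.89) / 34.32
cos(theta2) = -0.125
theta2 = 97.1808 degrees


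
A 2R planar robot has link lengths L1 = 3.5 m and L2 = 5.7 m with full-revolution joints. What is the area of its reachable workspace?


r_max = L1 + L2 = 9.2 m
r_min = |L1 - L2| = 2.2 m
Area = pi*(r_max^2 - r_min^2)
= pi*(84.64 - 4.84)
= pi * 79.8
= 250.6991 m^2


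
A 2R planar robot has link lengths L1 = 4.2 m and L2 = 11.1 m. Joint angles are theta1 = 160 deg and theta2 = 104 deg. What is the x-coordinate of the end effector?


Convert angles to radians: theta1 = 2.7925, theta2 = 1.8151
x = L1*cos(theta1) + L2*cos(theta1+theta2)
x = -3.9467 + -1.1603
x = -5.107


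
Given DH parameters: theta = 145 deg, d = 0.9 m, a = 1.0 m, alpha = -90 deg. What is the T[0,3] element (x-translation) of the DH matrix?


T[0,3] = a * cos(theta)
= 1.0 * cos(145 deg)
= 1.0 * -0.8192
= -0.8192


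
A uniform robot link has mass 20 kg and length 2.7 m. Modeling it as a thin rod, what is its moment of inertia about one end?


I = (1/3) * m * L^2
= (1/3) * 20 * 2.7^2
= 0.333333 * 20 * 7.29
= 48.6 kg*m^2


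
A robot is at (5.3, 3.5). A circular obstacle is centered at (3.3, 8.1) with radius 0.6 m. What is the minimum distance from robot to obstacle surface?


center_dist = sqrt((5.3-3.3)^2 + (3.5-8.1)^2)
= sqrt(4.0 + 21.16)
= 5.016
min_dist = center_dist - radius = 5.016 - 0.6 = 4.416 m


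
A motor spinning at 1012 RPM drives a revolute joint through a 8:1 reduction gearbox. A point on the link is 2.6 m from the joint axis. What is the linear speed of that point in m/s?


omega_motor = 1012 * 2*pi/60 = 105.9764 rad/s
omega_joint = omega_motor / 8 = 13.247 rad/s
v = omega_joint * r = 13.247 * 2.6
= 34.4423 m/s


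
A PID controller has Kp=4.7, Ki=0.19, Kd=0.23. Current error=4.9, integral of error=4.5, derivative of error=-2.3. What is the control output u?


u = Kp*e + Ki*int(e) + Kd*de/dt
= 4.7*4.9 + 0.19*4.5 + 0.23*(-2.3)
= 23.03 + 0.855 + -0.529
= 23.356


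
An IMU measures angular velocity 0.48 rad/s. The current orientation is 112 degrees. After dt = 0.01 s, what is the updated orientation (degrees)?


delta_theta = w * dt = 0.48 * 0.01 = 0.0048 rad
= 0.275 deg
theta_new = 112 + 0.275 = 112.275 deg


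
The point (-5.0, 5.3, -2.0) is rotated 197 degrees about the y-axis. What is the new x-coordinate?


Rotation about y-axis: x' = x*cos(theta) + z*sin(theta)
= -5.0 * -0.9563 + -2.0 * -0.2924
= 5.3663


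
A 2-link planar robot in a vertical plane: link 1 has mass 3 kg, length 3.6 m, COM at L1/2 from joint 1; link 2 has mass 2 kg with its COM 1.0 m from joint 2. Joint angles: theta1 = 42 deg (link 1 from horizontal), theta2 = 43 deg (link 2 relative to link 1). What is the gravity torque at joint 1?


Horizontal distance from joint 1 to link-1 COM:
  x_c1 = (L1/2)*cos(t1) = 1.8 * 0.7431 = 1.3377 m
Horizontal distance from joint 1 to link-2 COM:
  x_c2 = L1*cos(t1) + Lc2*cos(t1+t2)
       = 3.6*0.7431 + 1.0*0.0872 = 2.7625 m
tau1 = m1*g*x_c1 + m2*g*x_c2
     = 3*9.81*1.3377 + 2*9.81*2.7625
     = 39.3674 + 54.1998
     = 93.5672 Nm


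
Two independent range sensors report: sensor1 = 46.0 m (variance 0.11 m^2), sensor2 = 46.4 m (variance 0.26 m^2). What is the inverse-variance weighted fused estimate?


w1 = (1/var1) / (1/var1 + 1/var2)
   = 9.0909 / (9.0909 + 3.8462) = 0.7027
w2 = 1 - w1 = 0.2973
fused = w1*s1 + w2*s2 = 32.3243 + 13.7946
= 46.1189 m


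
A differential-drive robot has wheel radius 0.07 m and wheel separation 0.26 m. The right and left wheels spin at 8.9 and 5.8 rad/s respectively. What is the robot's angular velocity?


vR = r*wR = 0.07*8.9 = 0.623 m/s
vL = r*wL = 0.07*5.8 = 0.406 m/s
v = (vR+vL)/2 = 0.5145 m/s
omega = (vR-vL)/L = 0.8346 rad/s
angular velocity = 0.8346 rad/s


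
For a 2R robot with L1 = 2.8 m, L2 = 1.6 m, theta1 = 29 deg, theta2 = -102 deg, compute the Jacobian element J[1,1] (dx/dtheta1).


J[1,1] = -L1*sin(t1) - L2*sin(t1+t2)
= -2.8*sin(29) - 1.6*sin(-73)
= 0.1726


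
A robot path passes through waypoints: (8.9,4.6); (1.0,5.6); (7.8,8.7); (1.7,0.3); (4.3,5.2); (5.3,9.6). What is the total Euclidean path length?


Segment lengths:
  seg1 = sqrt((-7.9)^2 + (1.0)^2) = 7.963
  seg2 = sqrt((6.8)^2 + (3.1)^2) = 7.4733
  seg3 = sqrt((-6.1)^2 + (-8.4)^2) = 10.3812
  seg4 = sqrt((2.6)^2 + (4.9)^2) = 5.5471
  seg5 = sqrt((1.0)^2 + (4.4)^2) = 4.5122
Total = 35.8768


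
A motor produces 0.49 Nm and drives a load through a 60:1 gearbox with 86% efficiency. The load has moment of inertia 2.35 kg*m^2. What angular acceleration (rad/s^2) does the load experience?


tau_out = tau_motor * N * eta
= 0.49 * 60 * 0.86 = 25.284 Nm
alpha = tau_out / I = 25.284 / 2.35
= 10.7591 rad/s^2


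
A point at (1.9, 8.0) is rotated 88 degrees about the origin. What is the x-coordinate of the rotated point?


x' = x*cos(theta) - y*sin(theta)
cos(88 deg) = 0.0349, sin(88 deg) = 0.9994
x' = 1.9 * 0.0349 - 8.0 * 0.9994
= 0.0663 - 7.9951
= -7.9288


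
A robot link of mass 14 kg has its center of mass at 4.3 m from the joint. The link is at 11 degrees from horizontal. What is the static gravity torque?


tau = m*g*L*cos(angle)
= 14 * 9.81 * 4.3 * cos(11 deg)
= 14 * 9.81 * 4.3 * 0.9816
= 579.7117 Nm


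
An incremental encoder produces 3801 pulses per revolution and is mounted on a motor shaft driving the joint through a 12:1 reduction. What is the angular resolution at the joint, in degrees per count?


counts per rev = 3801
effective counts at joint = 3801 * 12 = 45612
resolution = 360 / 45612
= 0.0079 deg/count


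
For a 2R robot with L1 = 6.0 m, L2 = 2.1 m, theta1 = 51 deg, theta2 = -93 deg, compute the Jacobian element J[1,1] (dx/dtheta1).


J[1,1] = -L1*sin(t1) - L2*sin(t1+t2)
= -6.0*sin(51) - 2.1*sin(-42)
= -3.2577


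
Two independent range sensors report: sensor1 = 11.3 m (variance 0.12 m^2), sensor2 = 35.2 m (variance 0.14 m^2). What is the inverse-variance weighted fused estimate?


w1 = (1/var1) / (1/var1 + 1/var2)
   = 8.3333 / (8.3333 + 7.1429) = 0.5385
w2 = 1 - w1 = 0.4615
fused = w1*s1 + w2*s2 = 6.0846 + 16.2462
= 22.3308 m


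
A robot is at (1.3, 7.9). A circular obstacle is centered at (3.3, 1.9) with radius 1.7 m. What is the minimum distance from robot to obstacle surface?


center_dist = sqrt((1.3-3.3)^2 + (7.9-1.9)^2)
= sqrt(4.0 + 36.0)
= 6.3246
min_dist = center_dist - radius = 6.3246 - 1.7 = 4.6246 m


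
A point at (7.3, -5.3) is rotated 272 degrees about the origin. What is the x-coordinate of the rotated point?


x' = x*cos(theta) - y*sin(theta)
cos(272 deg) = 0.0349, sin(272 deg) = -0.9994
x' = 7.3 * 0.0349 - -5.3 * -0.9994
= 0.2548 - 5.2968
= -5.042


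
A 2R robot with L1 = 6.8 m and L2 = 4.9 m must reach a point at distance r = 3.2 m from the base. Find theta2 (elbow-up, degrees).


cos(theta2) = (r^2 - L1^2 - L2^2) / (2*L1*L2)
cos(theta2) = (10.24 - 46.24 - 24.01) / 66.64
cos(theta2) = -0.90051
theta2 = 154.2252 degrees


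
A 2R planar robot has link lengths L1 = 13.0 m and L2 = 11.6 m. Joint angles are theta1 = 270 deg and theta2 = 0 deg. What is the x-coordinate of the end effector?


Convert angles to radians: theta1 = 4.7124, theta2 = 0.0
x = L1*cos(theta1) + L2*cos(theta1+theta2)
x = -0.0 + -0.0
x = -0.0


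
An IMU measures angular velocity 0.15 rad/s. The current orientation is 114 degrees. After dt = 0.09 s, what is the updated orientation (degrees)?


delta_theta = w * dt = 0.15 * 0.09 = 0.0135 rad
= 0.7735 deg
theta_new = 114 + 0.7735 = 114.7735 deg


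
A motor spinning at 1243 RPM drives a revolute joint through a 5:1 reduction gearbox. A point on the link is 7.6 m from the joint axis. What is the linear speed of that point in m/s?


omega_motor = 1243 * 2*pi/60 = 130.1667 rad/s
omega_joint = omega_motor / 5 = 26.0333 rad/s
v = omega_joint * r = 26.0333 * 7.6
= 197.8533 m/s


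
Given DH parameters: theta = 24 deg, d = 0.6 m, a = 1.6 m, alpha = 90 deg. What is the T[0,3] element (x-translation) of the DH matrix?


T[0,3] = a * cos(theta)
= 1.6 * cos(24 deg)
= 1.6 * 0.9135
= 1.4617


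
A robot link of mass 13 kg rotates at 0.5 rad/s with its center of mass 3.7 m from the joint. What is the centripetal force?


F = m * omega^2 * r
= 13 * 0.5^2 * 3.7
= 13 * 0.25 * 3.7
= 12.025 N


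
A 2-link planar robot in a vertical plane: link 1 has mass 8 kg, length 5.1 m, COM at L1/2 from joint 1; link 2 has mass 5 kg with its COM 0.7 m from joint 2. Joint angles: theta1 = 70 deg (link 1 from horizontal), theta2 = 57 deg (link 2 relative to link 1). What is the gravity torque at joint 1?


Horizontal distance from joint 1 to link-1 COM:
  x_c1 = (L1/2)*cos(t1) = 2.55 * 0.342 = 0.8722 m
Horizontal distance from joint 1 to link-2 COM:
  x_c2 = L1*cos(t1) + Lc2*cos(t1+t2)
       = 5.1*0.342 + 0.7*-0.6018 = 1.323 m
tau1 = m1*g*x_c1 + m2*g*x_c2
     = 8*9.81*0.8722 + 5*9.81*1.323
     = 68.4464 + 64.8947
     = 133.3412 Nm


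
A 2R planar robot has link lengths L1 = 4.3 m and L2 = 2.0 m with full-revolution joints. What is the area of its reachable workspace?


r_max = L1 + L2 = 6.3 m
r_min = |L1 - L2| = 2.3 m
Area = pi*(r_max^2 - r_min^2)
= pi*(39.69 - 5.29)
= pi * 34.4
= 108.0708 m^2


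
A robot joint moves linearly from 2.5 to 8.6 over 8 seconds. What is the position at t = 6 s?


s = t/T = 6/8 = 0.75
p(t) = p0 + (pf-p0)*s
= 2.5 + (8.6 - 2.5) * 0.75
= 7.075


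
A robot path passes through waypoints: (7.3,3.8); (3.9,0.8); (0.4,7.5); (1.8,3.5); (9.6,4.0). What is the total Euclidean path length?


Segment lengths:
  seg1 = sqrt((-3.4)^2 + (-3.0)^2) = 4.5343
  seg2 = sqrt((-3.5)^2 + (6.7)^2) = 7.5591
  seg3 = sqrt((1.4)^2 + (-4.0)^2) = 4.2379
  seg4 = sqrt((7.8)^2 + (0.5)^2) = 7.816
Total = 24.1473


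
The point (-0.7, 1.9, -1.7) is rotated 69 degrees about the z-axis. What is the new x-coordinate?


Rotation about z-axis: x' = x*cos(theta) - y*sin(theta)
= -0.7 * 0.3584 - 1.9 * 0.9336
= -2.0247


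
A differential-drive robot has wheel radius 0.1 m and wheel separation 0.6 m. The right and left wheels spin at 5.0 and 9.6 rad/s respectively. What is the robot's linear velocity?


vR = r*wR = 0.1*5.0 = 0.5 m/s
vL = r*wL = 0.1*9.6 = 0.96 m/s
v = (vR+vL)/2 = 0.73 m/s
omega = (vR-vL)/L = -0.7667 rad/s
linear velocity = 0.73 m/s


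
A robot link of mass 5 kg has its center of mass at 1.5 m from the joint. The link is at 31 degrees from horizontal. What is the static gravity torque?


tau = m*g*L*cos(angle)
= 5 * 9.81 * 1.5 * cos(31 deg)
= 5 * 9.81 * 1.5 * 0.8572
= 63.0661 Nm


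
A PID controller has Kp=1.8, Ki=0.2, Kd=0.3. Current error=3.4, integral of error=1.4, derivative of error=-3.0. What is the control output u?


u = Kp*e + Ki*int(e) + Kd*de/dt
= 1.8*3.4 + 0.2*1.4 + 0.3*(-3.0)
= 6.12 + 0.28 + -0.9
= 5.5


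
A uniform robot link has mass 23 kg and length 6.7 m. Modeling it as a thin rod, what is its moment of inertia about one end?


I = (1/3) * m * L^2
= (1/3) * 23 * 6.7^2
= 0.333333 * 23 * 44.89
= 344.1567 kg*m^2


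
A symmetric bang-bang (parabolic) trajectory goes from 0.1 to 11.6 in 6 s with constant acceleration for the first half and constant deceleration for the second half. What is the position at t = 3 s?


Symmetric rest-to-rest: each phase covers (pf-p0)/2 in time T/2. 0.5*a*(T/2)^2 = (pf-p0)/2 => a = 4*(pf-p0)/T^2
a = 4*(11.6-0.1)/6^2 = 1.2778
t = 3 is in the acceleration phase (t <= T/2).
p = p0 + 0.5*a*t^2 = 0.1 + 0.5*1.2778*3^2
= 5.85


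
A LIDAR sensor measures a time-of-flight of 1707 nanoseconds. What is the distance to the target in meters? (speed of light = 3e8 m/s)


tof = 1707 ns = 1.707e-06 s
dist = c * tof / 2
= 3e8 * 1.707e-06 / 2
= 256.05 m


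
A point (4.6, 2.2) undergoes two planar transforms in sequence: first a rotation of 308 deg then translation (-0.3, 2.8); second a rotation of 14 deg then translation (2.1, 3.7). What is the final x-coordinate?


After transform 1:
x1 = cos(308)*4.6 - sin(308)*2.2 + -0.3 = 4.2657
y1 = sin(308)*4.6 + cos(308)*2.2 + 2.8 = 0.5296
After transform 2:
x2 = cos(14)*4.2657 - sin(14)*0.5296 + 2.1
= 6.1108


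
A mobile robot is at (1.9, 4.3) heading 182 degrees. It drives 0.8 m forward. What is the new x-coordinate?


x_new = x0 + d*cos(theta)
= 1.9 + 0.8*cos(182)
= 1.9 + -0.7995
= 1.1005


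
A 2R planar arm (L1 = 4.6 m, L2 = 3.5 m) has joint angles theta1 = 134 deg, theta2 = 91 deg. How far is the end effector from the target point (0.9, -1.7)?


End effector via forward kinematics:
x = L1*cos(t1) + L2*cos(t1+t2) = -5.6703
y = L1*sin(t1) + L2*sin(t1+t2) = 0.8341
Distance to target:
d = sqrt((0.9 - -5.6703)^2 + (-1.7 - 0.8341)^2)
= sqrt(43.1689 + 6.4216)
= 7.0421 m


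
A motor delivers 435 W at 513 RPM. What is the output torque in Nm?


omega = 513 * 2*pi/60 = 53.7212 rad/s
tau = P / omega = 435 / 53.7212
= 8.0974 Nm


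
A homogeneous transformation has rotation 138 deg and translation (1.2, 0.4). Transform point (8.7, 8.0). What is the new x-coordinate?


x' = cos(theta)*px - sin(theta)*py + tx
= -0.7431*8.7 - 0.6691*8.0 + 1.2
= -10.6184


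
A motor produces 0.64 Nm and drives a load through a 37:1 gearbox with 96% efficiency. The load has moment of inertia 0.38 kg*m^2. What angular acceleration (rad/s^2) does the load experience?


tau_out = tau_motor * N * eta
= 0.64 * 37 * 0.96 = 22.7328 Nm
alpha = tau_out / I = 22.7328 / 0.38
= 59.8232 rad/s^2


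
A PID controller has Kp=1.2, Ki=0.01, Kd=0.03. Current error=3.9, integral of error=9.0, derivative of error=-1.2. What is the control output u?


u = Kp*e + Ki*int(e) + Kd*de/dt
= 1.2*3.9 + 0.01*9.0 + 0.03*(-1.2)
= 4.68 + 0.09 + -0.036
= 4.734


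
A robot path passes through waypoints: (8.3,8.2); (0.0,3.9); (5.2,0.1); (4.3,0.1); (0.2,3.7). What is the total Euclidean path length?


Segment lengths:
  seg1 = sqrt((-8.3)^2 + (-4.3)^2) = 9.3477
  seg2 = sqrt((5.2)^2 + (-3.8)^2) = 6.4405
  seg3 = sqrt((-0.9)^2 + (0.0)^2) = 0.9
  seg4 = sqrt((-4.1)^2 + (3.6)^2) = 5.4562
Total = 22.1444


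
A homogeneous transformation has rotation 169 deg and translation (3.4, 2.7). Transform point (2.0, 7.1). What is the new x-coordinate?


x' = cos(theta)*px - sin(theta)*py + tx
= -0.9816*2.0 - 0.1908*7.1 + 3.4
= 0.082


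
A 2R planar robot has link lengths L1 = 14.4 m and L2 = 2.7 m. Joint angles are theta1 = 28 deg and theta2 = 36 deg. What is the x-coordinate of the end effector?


Convert angles to radians: theta1 = 0.4887, theta2 = 0.6283
x = L1*cos(theta1) + L2*cos(theta1+theta2)
x = 12.7144 + 1.1836
x = 13.898


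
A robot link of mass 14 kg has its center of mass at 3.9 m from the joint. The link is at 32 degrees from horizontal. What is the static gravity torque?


tau = m*g*L*cos(angle)
= 14 * 9.81 * 3.9 * cos(32 deg)
= 14 * 9.81 * 3.9 * 0.848
= 454.2366 Nm


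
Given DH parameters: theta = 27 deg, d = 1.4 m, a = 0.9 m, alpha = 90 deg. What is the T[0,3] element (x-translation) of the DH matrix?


T[0,3] = a * cos(theta)
= 0.9 * cos(27 deg)
= 0.9 * 0.891
= 0.8019


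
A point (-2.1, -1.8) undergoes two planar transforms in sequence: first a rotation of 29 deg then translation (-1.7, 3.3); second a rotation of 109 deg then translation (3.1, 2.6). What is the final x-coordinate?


After transform 1:
x1 = cos(29)*-2.1 - sin(29)*-1.8 + -1.7 = -2.664
y1 = sin(29)*-2.1 + cos(29)*-1.8 + 3.3 = 0.7076
After transform 2:
x2 = cos(109)*-2.664 - sin(109)*0.7076 + 3.1
= 3.2983


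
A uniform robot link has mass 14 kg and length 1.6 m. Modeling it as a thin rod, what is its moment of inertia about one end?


I = (1/3) * m * L^2
= (1/3) * 14 * 1.6^2
= 0.333333 * 14 * 2.56
= 11.9467 kg*m^2


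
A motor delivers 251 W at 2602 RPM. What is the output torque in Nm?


omega = 2602 * 2*pi/60 = 272.4808 rad/s
tau = P / omega = 251 / 272.4808
= 0.9212 Nm


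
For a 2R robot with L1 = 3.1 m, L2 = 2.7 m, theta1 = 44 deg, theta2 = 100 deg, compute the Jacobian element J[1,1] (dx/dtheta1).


J[1,1] = -L1*sin(t1) - L2*sin(t1+t2)
= -3.1*sin(44) - 2.7*sin(144)
= -3.7405


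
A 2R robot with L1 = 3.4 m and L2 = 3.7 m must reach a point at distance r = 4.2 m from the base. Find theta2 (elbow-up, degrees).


cos(theta2) = (r^2 - L1^2 - L2^2) / (2*L1*L2)
cos(theta2) = (17.64 - 11.56 - 13.69) / 25.16
cos(theta2) = -0.302464
theta2 = 107.6057 degrees


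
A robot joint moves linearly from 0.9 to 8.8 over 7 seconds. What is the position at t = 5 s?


s = t/T = 5/7 = 0.7143
p(t) = p0 + (pf-p0)*s
= 0.9 + (8.8 - 0.9) * 0.7143
= 6.5429


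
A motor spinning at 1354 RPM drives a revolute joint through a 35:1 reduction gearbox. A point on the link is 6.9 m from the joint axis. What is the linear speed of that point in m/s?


omega_motor = 1354 * 2*pi/60 = 141.7905 rad/s
omega_joint = omega_motor / 35 = 4.0512 rad/s
v = omega_joint * r = 4.0512 * 6.9
= 27.953 m/s


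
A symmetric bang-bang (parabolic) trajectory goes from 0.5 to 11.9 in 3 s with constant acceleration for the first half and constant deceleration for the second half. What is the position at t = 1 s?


Symmetric rest-to-rest: each phase covers (pf-p0)/2 in time T/2. 0.5*a*(T/2)^2 = (pf-p0)/2 => a = 4*(pf-p0)/T^2
a = 4*(11.9-0.5)/3^2 = 5.0667
t = 1 is in the acceleration phase (t <= T/2).
p = p0 + 0.5*a*t^2 = 0.5 + 0.5*5.0667*1^2
= 3.0333


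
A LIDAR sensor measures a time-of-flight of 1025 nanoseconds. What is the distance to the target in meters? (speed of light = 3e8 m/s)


tof = 1025 ns = 1.025e-06 s
dist = c * tof / 2
= 3e8 * 1.025e-06 / 2
= 153.75 m


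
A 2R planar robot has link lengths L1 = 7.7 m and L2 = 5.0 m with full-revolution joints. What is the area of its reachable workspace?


r_max = L1 + L2 = 12.7 m
r_min = |L1 - L2| = 2.7 m
Area = pi*(r_max^2 - r_min^2)
= pi*(161.29 - 7.29)
= pi * 154.0
= 483.8053 m^2


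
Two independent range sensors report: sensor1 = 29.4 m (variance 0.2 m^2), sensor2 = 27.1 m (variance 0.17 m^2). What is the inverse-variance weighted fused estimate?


w1 = (1/var1) / (1/var1 + 1/var2)
   = 5.0 / (5.0 + 5.8824) = 0.4595
w2 = 1 - w1 = 0.5405
fused = w1*s1 + w2*s2 = 13.5081 + 14.6486
= 28.1568 m


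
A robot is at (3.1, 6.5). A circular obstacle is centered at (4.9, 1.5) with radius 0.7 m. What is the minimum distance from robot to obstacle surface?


center_dist = sqrt((3.1-4.9)^2 + (6.5-1.5)^2)
= sqrt(3.24 + 25.0)
= 5.3141
min_dist = center_dist - radius = 5.3141 - 0.7 = 4.6141 m


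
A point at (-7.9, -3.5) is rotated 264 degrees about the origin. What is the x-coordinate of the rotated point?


x' = x*cos(theta) - y*sin(theta)
cos(264 deg) = -0.1045, sin(264 deg) = -0.9945
x' = -7.9 * -0.1045 - -3.5 * -0.9945
= 0.8258 - 3.4808
= -2.6551


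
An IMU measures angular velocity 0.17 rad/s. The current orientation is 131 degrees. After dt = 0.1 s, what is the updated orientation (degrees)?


delta_theta = w * dt = 0.17 * 0.1 = 0.017 rad
= 0.974 deg
theta_new = 131 + 0.974 = 131.974 deg


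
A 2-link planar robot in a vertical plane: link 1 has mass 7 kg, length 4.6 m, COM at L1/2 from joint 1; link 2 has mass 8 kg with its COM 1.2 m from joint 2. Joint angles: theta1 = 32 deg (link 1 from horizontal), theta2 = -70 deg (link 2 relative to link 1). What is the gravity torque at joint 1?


Horizontal distance from joint 1 to link-1 COM:
  x_c1 = (L1/2)*cos(t1) = 2.3 * 0.848 = 1.9505 m
Horizontal distance from joint 1 to link-2 COM:
  x_c2 = L1*cos(t1) + Lc2*cos(t1+t2)
       = 4.6*0.848 + 1.2*0.788 = 4.8466 m
tau1 = m1*g*x_c1 + m2*g*x_c2
     = 7*9.81*1.9505 + 8*9.81*4.8466
     = 133.9416 + 380.3638
     = 514.3054 Nm


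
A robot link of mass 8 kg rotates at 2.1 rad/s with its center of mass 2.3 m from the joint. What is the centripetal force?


F = m * omega^2 * r
= 8 * 2.1^2 * 2.3
= 8 * 4.41 * 2.3
= 81.144 N
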